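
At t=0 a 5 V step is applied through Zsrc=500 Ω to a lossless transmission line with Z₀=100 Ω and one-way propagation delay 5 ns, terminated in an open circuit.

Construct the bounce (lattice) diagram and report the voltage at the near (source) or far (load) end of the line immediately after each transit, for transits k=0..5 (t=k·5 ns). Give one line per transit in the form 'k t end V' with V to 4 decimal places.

Γ_L=1.000000, Γ_S=0.666667; launch V₁=5·100/600=0.833333
k=0 src: V=0.8333
k=1 load: inc=0.833333, refl=0.833333·1.000000=0.8333; V=0.000000+0.833333+0.833333=1.6667
k=2 src: inc=0.833333, refl=0.833333·0.666667=0.5556; V=0.833333+0.833333+0.555556=2.2222
k=3 load: inc=0.555556, refl=0.555556·1.000000=0.5556; V=1.666667+0.555556+0.555556=2.7778
k=4 src: inc=0.555556, refl=0.555556·0.666667=0.3704; V=2.222222+0.555556+0.370370=3.1481
k=5 load: inc=0.370370, refl=0.370370·1.000000=0.3704; V=2.777778+0.370370+0.370370=3.5185

0 0 source 0.8333
1 5 load 1.6667
2 10 source 2.2222
3 15 load 2.7778
4 20 source 3.1481
5 25 load 3.5185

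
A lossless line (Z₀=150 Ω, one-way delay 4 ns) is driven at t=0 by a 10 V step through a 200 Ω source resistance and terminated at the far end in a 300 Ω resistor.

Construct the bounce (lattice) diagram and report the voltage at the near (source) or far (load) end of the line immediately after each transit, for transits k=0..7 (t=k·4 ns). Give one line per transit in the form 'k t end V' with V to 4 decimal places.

0 0 source 4.2857
1 4 load 5.7143
2 8 source 5.9184
3 12 load 5.9864
4 16 source 5.9961
5 20 load 5.9994
6 24 source 5.9998
7 28 load 6.0000

Γ_L=0.333333, Γ_S=0.142857; launch V₁=10·150/350=4.285714
k=0 src: V=4.2857
k=1 load: inc=4.285714, refl=4.285714·0.333333=1.4286; V=0.000000+4.285714+1.428571=5.7143
k=2 src: inc=1.428571, refl=1.428571·0.142857=0.2041; V=4.285714+1.428571+0.204082=5.9184
k=3 load: inc=0.204082, refl=0.204082·0.333333=0.0680; V=5.714286+0.204082+0.068027=5.9864
k=4 src: inc=0.068027, refl=0.068027·0.142857=0.0097; V=5.918367+0.068027+0.009718=5.9961
k=5 load: inc=0.009718, refl=0.009718·0.333333=0.0032; V=5.986395+0.009718+0.003239=5.9994
k=6 src: inc=0.003239, refl=0.003239·0.142857=0.0005; V=5.996113+0.003239+0.000463=5.9998
k=7 load: inc=0.000463, refl=0.000463·0.333333=0.0002; V=5.999352+0.000463+0.000154=6.0000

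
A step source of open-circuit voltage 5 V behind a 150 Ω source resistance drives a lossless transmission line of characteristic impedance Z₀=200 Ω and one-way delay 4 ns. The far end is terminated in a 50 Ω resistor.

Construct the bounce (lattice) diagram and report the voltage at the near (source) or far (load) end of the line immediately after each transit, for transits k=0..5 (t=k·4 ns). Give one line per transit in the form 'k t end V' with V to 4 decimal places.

0 0 source 2.8571
1 4 load 1.1429
2 8 source 1.3878
3 12 load 1.2408
4 16 source 1.2618
5 20 load 1.2492

Γ_L=-0.600000, Γ_S=-0.142857; launch V₁=5·200/350=2.857143
k=0 src: V=2.8571
k=1 load: inc=2.857143, refl=2.857143·-0.600000=-1.7143; V=0.000000+2.857143+-1.714286=1.1429
k=2 src: inc=-1.714286, refl=-1.714286·-0.142857=0.2449; V=2.857143+-1.714286+0.244898=1.3878
k=3 load: inc=0.244898, refl=0.244898·-0.600000=-0.1469; V=1.142857+0.244898+-0.146939=1.2408
k=4 src: inc=-0.146939, refl=-0.146939·-0.142857=0.0210; V=1.387755+-0.146939+0.020991=1.2618
k=5 load: inc=0.020991, refl=0.020991·-0.600000=-0.0126; V=1.240816+0.020991+-0.012595=1.2492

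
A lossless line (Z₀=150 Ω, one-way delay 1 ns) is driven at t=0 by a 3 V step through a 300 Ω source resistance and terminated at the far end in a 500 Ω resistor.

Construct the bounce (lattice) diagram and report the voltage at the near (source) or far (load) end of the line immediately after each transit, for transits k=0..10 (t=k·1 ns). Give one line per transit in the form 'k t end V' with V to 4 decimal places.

0 0 source 1.0000
1 1 load 1.5385
2 2 source 1.7179
3 3 load 1.8146
4 4 source 1.8468
5 5 load 1.8642
6 6 source 1.8699
7 7 load 1.8731
8 8 source 1.8741
9 9 load 1.8747
10 10 source 1.8748

Γ_L=0.538462, Γ_S=0.333333; launch V₁=3·150/450=1.000000
k=0 src: V=1.0000
k=1 load: inc=1.000000, refl=1.000000·0.538462=0.5385; V=0.000000+1.000000+0.538462=1.5385
k=2 src: inc=0.538462, refl=0.538462·0.333333=0.1795; V=1.000000+0.538462+0.179487=1.7179
k=3 load: inc=0.179487, refl=0.179487·0.538462=0.0966; V=1.538462+0.179487+0.096647=1.8146
k=4 src: inc=0.096647, refl=0.096647·0.333333=0.0322; V=1.717949+0.096647+0.032216=1.8468
k=5 load: inc=0.032216, refl=0.032216·0.538462=0.0173; V=1.814596+0.032216+0.017347=1.8642
k=6 src: inc=0.017347, refl=0.017347·0.333333=0.0058; V=1.846811+0.017347+0.005782=1.8699
k=7 load: inc=0.005782, refl=0.005782·0.538462=0.0031; V=1.864158+0.005782+0.003114=1.8731
k=8 src: inc=0.003114, refl=0.003114·0.333333=0.0010; V=1.869940+0.003114+0.001038=1.8741
k=9 load: inc=0.001038, refl=0.001038·0.538462=0.0006; V=1.873054+0.001038+0.000559=1.8747
k=10 src: inc=0.000559, refl=0.000559·0.333333=0.0002; V=1.874092+0.000559+0.000186=1.8748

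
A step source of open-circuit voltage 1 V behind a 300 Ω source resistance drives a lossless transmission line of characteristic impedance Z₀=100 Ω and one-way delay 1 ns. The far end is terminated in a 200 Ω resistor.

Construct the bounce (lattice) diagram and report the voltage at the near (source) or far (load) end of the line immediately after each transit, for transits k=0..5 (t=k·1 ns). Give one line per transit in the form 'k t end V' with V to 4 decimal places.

0 0 source 0.2500
1 1 load 0.3333
2 2 source 0.3750
3 3 load 0.3889
4 4 source 0.3958
5 5 load 0.3981

Γ_L=0.333333, Γ_S=0.500000; launch V₁=1·100/400=0.250000
k=0 src: V=0.2500
k=1 load: inc=0.250000, refl=0.250000·0.333333=0.0833; V=0.000000+0.250000+0.083333=0.3333
k=2 src: inc=0.083333, refl=0.083333·0.500000=0.0417; V=0.250000+0.083333+0.041667=0.3750
k=3 load: inc=0.041667, refl=0.041667·0.333333=0.0139; V=0.333333+0.041667+0.013889=0.3889
k=4 src: inc=0.013889, refl=0.013889·0.500000=0.0069; V=0.375000+0.013889+0.006944=0.3958
k=5 load: inc=0.006944, refl=0.006944·0.333333=0.0023; V=0.388889+0.006944+0.002315=0.3981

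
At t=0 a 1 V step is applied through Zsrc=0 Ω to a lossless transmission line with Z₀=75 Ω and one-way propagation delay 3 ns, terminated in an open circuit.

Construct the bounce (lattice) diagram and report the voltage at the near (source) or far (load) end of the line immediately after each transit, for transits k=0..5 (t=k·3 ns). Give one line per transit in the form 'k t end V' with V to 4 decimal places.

0 0 source 1.0000
1 3 load 2.0000
2 6 source 1.0000
3 9 load 0.0000
4 12 source 1.0000
5 15 load 2.0000

Γ_L=1.000000, Γ_S=-1.000000; launch V₁=1·75/75=1.000000
k=0 src: V=1.0000
k=1 load: inc=1.000000, refl=1.000000·1.000000=1.0000; V=0.000000+1.000000+1.000000=2.0000
k=2 src: inc=1.000000, refl=1.000000·-1.000000=-1.0000; V=1.000000+1.000000+-1.000000=1.0000
k=3 load: inc=-1.000000, refl=-1.000000·1.000000=-1.0000; V=2.000000+-1.000000+-1.000000=0.0000
k=4 src: inc=-1.000000, refl=-1.000000·-1.000000=1.0000; V=1.000000+-1.000000+1.000000=1.0000
k=5 load: inc=1.000000, refl=1.000000·1.000000=1.0000; V=0.000000+1.000000+1.000000=2.0000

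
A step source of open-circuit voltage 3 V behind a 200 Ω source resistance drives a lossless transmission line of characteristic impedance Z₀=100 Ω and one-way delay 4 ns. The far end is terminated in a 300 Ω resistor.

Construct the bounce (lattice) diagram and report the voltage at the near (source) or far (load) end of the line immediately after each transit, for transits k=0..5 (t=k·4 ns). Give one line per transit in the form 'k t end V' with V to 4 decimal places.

Γ_L=0.500000, Γ_S=0.333333; launch V₁=3·100/300=1.000000
k=0 src: V=1.0000
k=1 load: inc=1.000000, refl=1.000000·0.500000=0.5000; V=0.000000+1.000000+0.500000=1.5000
k=2 src: inc=0.500000, refl=0.500000·0.333333=0.1667; V=1.000000+0.500000+0.166667=1.6667
k=3 load: inc=0.166667, refl=0.166667·0.500000=0.0833; V=1.500000+0.166667+0.083333=1.7500
k=4 src: inc=0.083333, refl=0.083333·0.333333=0.0278; V=1.666667+0.083333+0.027778=1.7778
k=5 load: inc=0.027778, refl=0.027778·0.500000=0.0139; V=1.750000+0.027778+0.013889=1.7917

0 0 source 1.0000
1 4 load 1.5000
2 8 source 1.6667
3 12 load 1.7500
4 16 source 1.7778
5 20 load 1.7917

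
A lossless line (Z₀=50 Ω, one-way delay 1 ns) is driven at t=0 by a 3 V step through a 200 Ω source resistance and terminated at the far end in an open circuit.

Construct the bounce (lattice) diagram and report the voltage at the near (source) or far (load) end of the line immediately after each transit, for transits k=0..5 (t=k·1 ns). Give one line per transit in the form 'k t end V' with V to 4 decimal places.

0 0 source 0.6000
1 1 load 1.2000
2 2 source 1.5600
3 3 load 1.9200
4 4 source 2.1360
5 5 load 2.3520

Γ_L=1.000000, Γ_S=0.600000; launch V₁=3·50/250=0.600000
k=0 src: V=0.6000
k=1 load: inc=0.600000, refl=0.600000·1.000000=0.6000; V=0.000000+0.600000+0.600000=1.2000
k=2 src: inc=0.600000, refl=0.600000·0.600000=0.3600; V=0.600000+0.600000+0.360000=1.5600
k=3 load: inc=0.360000, refl=0.360000·1.000000=0.3600; V=1.200000+0.360000+0.360000=1.9200
k=4 src: inc=0.360000, refl=0.360000·0.600000=0.2160; V=1.560000+0.360000+0.216000=2.1360
k=5 load: inc=0.216000, refl=0.216000·1.000000=0.2160; V=1.920000+0.216000+0.216000=2.3520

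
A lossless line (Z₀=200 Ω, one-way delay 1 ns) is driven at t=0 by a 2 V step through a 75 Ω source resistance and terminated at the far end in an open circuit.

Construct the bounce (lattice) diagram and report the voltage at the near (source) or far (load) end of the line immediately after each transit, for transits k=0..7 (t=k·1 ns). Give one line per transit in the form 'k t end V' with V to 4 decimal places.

0 0 source 1.4545
1 1 load 2.9091
2 2 source 2.2479
3 3 load 1.5868
4 4 source 1.8873
5 5 load 2.1878
6 6 source 2.0512
7 7 load 1.9146

Γ_L=1.000000, Γ_S=-0.454545; launch V₁=2·200/275=1.454545
k=0 src: V=1.4545
k=1 load: inc=1.454545, refl=1.454545·1.000000=1.4545; V=0.000000+1.454545+1.454545=2.9091
k=2 src: inc=1.454545, refl=1.454545·-0.454545=-0.6612; V=1.454545+1.454545+-0.661157=2.2479
k=3 load: inc=-0.661157, refl=-0.661157·1.000000=-0.6612; V=2.909091+-0.661157+-0.661157=1.5868
k=4 src: inc=-0.661157, refl=-0.661157·-0.454545=0.3005; V=2.247934+-0.661157+0.300526=1.8873
k=5 load: inc=0.300526, refl=0.300526·1.000000=0.3005; V=1.586777+0.300526+0.300526=2.1878
k=6 src: inc=0.300526, refl=0.300526·-0.454545=-0.1366; V=1.887303+0.300526+-0.136603=2.0512
k=7 load: inc=-0.136603, refl=-0.136603·1.000000=-0.1366; V=2.187829+-0.136603+-0.136603=1.9146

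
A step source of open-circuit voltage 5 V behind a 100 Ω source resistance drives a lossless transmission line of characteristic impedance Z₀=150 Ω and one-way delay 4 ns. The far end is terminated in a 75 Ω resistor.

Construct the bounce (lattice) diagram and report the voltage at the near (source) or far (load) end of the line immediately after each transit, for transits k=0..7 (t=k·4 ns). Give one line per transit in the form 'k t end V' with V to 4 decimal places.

0 0 source 3.0000
1 4 load 2.0000
2 8 source 2.2000
3 12 load 2.1333
4 16 source 2.1467
5 20 load 2.1422
6 24 source 2.1431
7 28 load 2.1428

Γ_L=-0.333333, Γ_S=-0.200000; launch V₁=5·150/250=3.000000
k=0 src: V=3.0000
k=1 load: inc=3.000000, refl=3.000000·-0.333333=-1.0000; V=0.000000+3.000000+-1.000000=2.0000
k=2 src: inc=-1.000000, refl=-1.000000·-0.200000=0.2000; V=3.000000+-1.000000+0.200000=2.2000
k=3 load: inc=0.200000, refl=0.200000·-0.333333=-0.0667; V=2.000000+0.200000+-0.066667=2.1333
k=4 src: inc=-0.066667, refl=-0.066667·-0.200000=0.0133; V=2.200000+-0.066667+0.013333=2.1467
k=5 load: inc=0.013333, refl=0.013333·-0.333333=-0.0044; V=2.133333+0.013333+-0.004444=2.1422
k=6 src: inc=-0.004444, refl=-0.004444·-0.200000=0.0009; V=2.146667+-0.004444+0.000889=2.1431
k=7 load: inc=0.000889, refl=0.000889·-0.333333=-0.0003; V=2.142222+0.000889+-0.000296=2.1428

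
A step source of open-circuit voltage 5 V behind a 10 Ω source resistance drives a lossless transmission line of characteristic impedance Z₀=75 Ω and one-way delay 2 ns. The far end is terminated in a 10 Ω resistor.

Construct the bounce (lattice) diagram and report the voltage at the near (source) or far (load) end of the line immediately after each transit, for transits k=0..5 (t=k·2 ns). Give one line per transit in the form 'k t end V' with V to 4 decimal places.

0 0 source 4.4118
1 2 load 1.0381
2 4 source 3.6180
3 6 load 1.6451
4 8 source 3.1538
5 10 load 2.0001

Γ_L=-0.764706, Γ_S=-0.764706; launch V₁=5·75/85=4.411765
k=0 src: V=4.4118
k=1 load: inc=4.411765, refl=4.411765·-0.764706=-3.3737; V=0.000000+4.411765+-3.373702=1.0381
k=2 src: inc=-3.373702, refl=-3.373702·-0.764706=2.5799; V=4.411765+-3.373702+2.579890=3.6180
k=3 load: inc=2.579890, refl=2.579890·-0.764706=-1.9729; V=1.038062+2.579890+-1.972857=1.6451
k=4 src: inc=-1.972857, refl=-1.972857·-0.764706=1.5087; V=3.617952+-1.972857+1.508655=3.1538
k=5 load: inc=1.508655, refl=1.508655·-0.764706=-1.1537; V=1.645095+1.508655+-1.153678=2.0001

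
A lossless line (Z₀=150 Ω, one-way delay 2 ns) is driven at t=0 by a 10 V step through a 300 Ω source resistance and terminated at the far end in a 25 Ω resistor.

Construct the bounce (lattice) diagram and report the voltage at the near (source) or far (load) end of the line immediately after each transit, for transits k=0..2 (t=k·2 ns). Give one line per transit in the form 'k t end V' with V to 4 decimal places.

Γ_L=-0.714286, Γ_S=0.333333; launch V₁=10·150/450=3.333333
k=0 src: V=3.3333
k=1 load: inc=3.333333, refl=3.333333·-0.714286=-2.3810; V=0.000000+3.333333+-2.380952=0.9524
k=2 src: inc=-2.380952, refl=-2.380952·0.333333=-0.7937; V=3.333333+-2.380952+-0.793651=0.1587

0 0 source 3.3333
1 2 load 0.9524
2 4 source 0.1587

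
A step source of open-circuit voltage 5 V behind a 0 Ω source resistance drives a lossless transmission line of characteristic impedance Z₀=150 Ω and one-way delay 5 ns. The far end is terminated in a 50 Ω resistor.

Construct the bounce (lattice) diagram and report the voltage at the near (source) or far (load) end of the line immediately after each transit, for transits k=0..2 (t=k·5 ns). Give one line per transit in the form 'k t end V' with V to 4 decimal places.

0 0 source 5.0000
1 5 load 2.5000
2 10 source 5.0000

Γ_L=-0.500000, Γ_S=-1.000000; launch V₁=5·150/150=5.000000
k=0 src: V=5.0000
k=1 load: inc=5.000000, refl=5.000000·-0.500000=-2.5000; V=0.000000+5.000000+-2.500000=2.5000
k=2 src: inc=-2.500000, refl=-2.500000·-1.000000=2.5000; V=5.000000+-2.500000+2.500000=5.0000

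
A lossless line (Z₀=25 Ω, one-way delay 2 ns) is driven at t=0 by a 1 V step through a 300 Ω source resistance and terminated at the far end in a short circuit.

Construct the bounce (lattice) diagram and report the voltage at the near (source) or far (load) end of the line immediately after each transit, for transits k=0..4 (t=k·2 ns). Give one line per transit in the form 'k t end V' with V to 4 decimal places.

Γ_L=-1.000000, Γ_S=0.846154; launch V₁=1·25/325=0.076923
k=0 src: V=0.0769
k=1 load: inc=0.076923, refl=0.076923·-1.000000=-0.0769; V=0.000000+0.076923+-0.076923=0.0000
k=2 src: inc=-0.076923, refl=-0.076923·0.846154=-0.0651; V=0.076923+-0.076923+-0.065089=-0.0651
k=3 load: inc=-0.065089, refl=-0.065089·-1.000000=0.0651; V=0.000000+-0.065089+0.065089=0.0000
k=4 src: inc=0.065089, refl=0.065089·0.846154=0.0551; V=-0.065089+0.065089+0.055075=0.0551

0 0 source 0.0769
1 2 load 0.0000
2 4 source -0.0651
3 6 load 0.0000
4 8 source 0.0551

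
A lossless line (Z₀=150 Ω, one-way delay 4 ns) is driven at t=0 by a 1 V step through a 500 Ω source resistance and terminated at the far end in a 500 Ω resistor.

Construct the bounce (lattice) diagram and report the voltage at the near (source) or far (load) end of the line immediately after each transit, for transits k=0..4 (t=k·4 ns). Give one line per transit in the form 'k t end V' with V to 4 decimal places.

Γ_L=0.538462, Γ_S=0.538462; launch V₁=1·150/650=0.230769
k=0 src: V=0.2308
k=1 load: inc=0.230769, refl=0.230769·0.538462=0.1243; V=0.000000+0.230769+0.124260=0.3550
k=2 src: inc=0.124260, refl=0.124260·0.538462=0.0669; V=0.230769+0.124260+0.066909=0.4219
k=3 load: inc=0.066909, refl=0.066909·0.538462=0.0360; V=0.355030+0.066909+0.036028=0.4580
k=4 src: inc=0.036028, refl=0.036028·0.538462=0.0194; V=0.421939+0.036028+0.019400=0.4774

0 0 source 0.2308
1 4 load 0.3550
2 8 source 0.4219
3 12 load 0.4580
4 16 source 0.4774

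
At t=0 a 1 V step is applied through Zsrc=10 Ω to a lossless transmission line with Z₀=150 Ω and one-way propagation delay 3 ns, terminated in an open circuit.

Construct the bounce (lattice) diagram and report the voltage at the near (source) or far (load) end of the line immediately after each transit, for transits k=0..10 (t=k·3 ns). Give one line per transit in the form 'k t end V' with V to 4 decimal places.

Γ_L=1.000000, Γ_S=-0.875000; launch V₁=1·150/160=0.937500
k=0 src: V=0.9375
k=1 load: inc=0.937500, refl=0.937500·1.000000=0.9375; V=0.000000+0.937500+0.937500=1.8750
k=2 src: inc=0.937500, refl=0.937500·-0.875000=-0.8203; V=0.937500+0.937500+-0.820312=1.0547
k=3 load: inc=-0.820312, refl=-0.820312·1.000000=-0.8203; V=1.875000+-0.820312+-0.820312=0.2344
k=4 src: inc=-0.820312, refl=-0.820312·-0.875000=0.7178; V=1.054688+-0.820312+0.717773=0.9521
k=5 load: inc=0.717773, refl=0.717773·1.000000=0.7178; V=0.234375+0.717773+0.717773=1.6699
k=6 src: inc=0.717773, refl=0.717773·-0.875000=-0.6281; V=0.952148+0.717773+-0.628052=1.0419
k=7 load: inc=-0.628052, refl=-0.628052·1.000000=-0.6281; V=1.669922+-0.628052+-0.628052=0.4138
k=8 src: inc=-0.628052, refl=-0.628052·-0.875000=0.5495; V=1.041870+-0.628052+0.549545=0.9634
k=9 load: inc=0.549545, refl=0.549545·1.000000=0.5495; V=0.413818+0.549545+0.549545=1.5129
k=10 src: inc=0.549545, refl=0.549545·-0.875000=-0.4809; V=0.963364+0.549545+-0.480852=1.0321

0 0 source 0.9375
1 3 load 1.8750
2 6 source 1.0547
3 9 load 0.2344
4 12 source 0.9521
5 15 load 1.6699
6 18 source 1.0419
7 21 load 0.4138
8 24 source 0.9634
9 27 load 1.5129
10 30 source 1.0321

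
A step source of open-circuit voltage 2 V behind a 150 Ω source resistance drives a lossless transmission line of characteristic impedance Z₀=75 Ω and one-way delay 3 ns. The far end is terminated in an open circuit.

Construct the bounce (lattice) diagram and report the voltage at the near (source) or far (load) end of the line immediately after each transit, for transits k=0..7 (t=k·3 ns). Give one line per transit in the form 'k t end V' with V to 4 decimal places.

Γ_L=1.000000, Γ_S=0.333333; launch V₁=2·75/225=0.666667
k=0 src: V=0.6667
k=1 load: inc=0.666667, refl=0.666667·1.000000=0.6667; V=0.000000+0.666667+0.666667=1.3333
k=2 src: inc=0.666667, refl=0.666667·0.333333=0.2222; V=0.666667+0.666667+0.222222=1.5556
k=3 load: inc=0.222222, refl=0.222222·1.000000=0.2222; V=1.333333+0.222222+0.222222=1.7778
k=4 src: inc=0.222222, refl=0.222222·0.333333=0.0741; V=1.555556+0.222222+0.074074=1.8519
k=5 load: inc=0.074074, refl=0.074074·1.000000=0.0741; V=1.777778+0.074074+0.074074=1.9259
k=6 src: inc=0.074074, refl=0.074074·0.333333=0.0247; V=1.851852+0.074074+0.024691=1.9506
k=7 load: inc=0.024691, refl=0.024691·1.000000=0.0247; V=1.925926+0.024691+0.024691=1.9753

0 0 source 0.6667
1 3 load 1.3333
2 6 source 1.5556
3 9 load 1.7778
4 12 source 1.8519
5 15 load 1.9259
6 18 source 1.9506
7 21 load 1.9753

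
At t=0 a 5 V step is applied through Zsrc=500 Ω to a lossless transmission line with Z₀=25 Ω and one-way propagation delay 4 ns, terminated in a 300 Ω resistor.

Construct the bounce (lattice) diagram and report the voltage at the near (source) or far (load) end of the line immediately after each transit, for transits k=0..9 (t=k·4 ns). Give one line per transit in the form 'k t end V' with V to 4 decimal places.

Γ_L=0.846154, Γ_S=0.904762; launch V₁=5·25/525=0.238095
k=0 src: V=0.2381
k=1 load: inc=0.238095, refl=0.238095·0.846154=0.2015; V=0.000000+0.238095+0.201465=0.4396
k=2 src: inc=0.201465, refl=0.201465·0.904762=0.1823; V=0.238095+0.201465+0.182278=0.6218
k=3 load: inc=0.182278, refl=0.182278·0.846154=0.1542; V=0.439560+0.182278+0.154235=0.7761
k=4 src: inc=0.154235, refl=0.154235·0.904762=0.1395; V=0.621838+0.154235+0.139546=0.9156
k=5 load: inc=0.139546, refl=0.139546·0.846154=0.1181; V=0.776074+0.139546+0.118078=1.0337
k=6 src: inc=0.118078, refl=0.118078·0.904762=0.1068; V=0.915620+0.118078+0.106832=1.1405
k=7 load: inc=0.106832, refl=0.106832·0.846154=0.0904; V=1.033697+0.106832+0.090396=1.2309
k=8 src: inc=0.090396, refl=0.090396·0.904762=0.0818; V=1.140530+0.090396+0.081787=1.3127
k=9 load: inc=0.081787, refl=0.081787·0.846154=0.0692; V=1.230926+0.081787+0.069205=1.3819

0 0 source 0.2381
1 4 load 0.4396
2 8 source 0.6218
3 12 load 0.7761
4 16 source 0.9156
5 20 load 1.0337
6 24 source 1.1405
7 28 load 1.2309
8 32 source 1.3127
9 36 load 1.3819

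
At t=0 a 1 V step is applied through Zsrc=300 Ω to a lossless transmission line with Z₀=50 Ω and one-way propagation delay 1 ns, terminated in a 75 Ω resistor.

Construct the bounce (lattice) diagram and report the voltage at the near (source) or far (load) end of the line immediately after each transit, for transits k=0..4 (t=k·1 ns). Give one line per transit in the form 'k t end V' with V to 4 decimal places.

0 0 source 0.1429
1 1 load 0.1714
2 2 source 0.1918
3 3 load 0.1959
4 4 source 0.1988

Γ_L=0.200000, Γ_S=0.714286; launch V₁=1·50/350=0.142857
k=0 src: V=0.1429
k=1 load: inc=0.142857, refl=0.142857·0.200000=0.0286; V=0.000000+0.142857+0.028571=0.1714
k=2 src: inc=0.028571, refl=0.028571·0.714286=0.0204; V=0.142857+0.028571+0.020408=0.1918
k=3 load: inc=0.020408, refl=0.020408·0.200000=0.0041; V=0.171429+0.020408+0.004082=0.1959
k=4 src: inc=0.004082, refl=0.004082·0.714286=0.0029; V=0.191837+0.004082+0.002915=0.1988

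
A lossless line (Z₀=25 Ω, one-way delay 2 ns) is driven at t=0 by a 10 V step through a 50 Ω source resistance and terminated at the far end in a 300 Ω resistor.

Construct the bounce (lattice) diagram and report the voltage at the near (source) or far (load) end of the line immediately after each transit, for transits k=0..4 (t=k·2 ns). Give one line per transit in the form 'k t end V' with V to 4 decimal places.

Γ_L=0.846154, Γ_S=0.333333; launch V₁=10·25/75=3.333333
k=0 src: V=3.3333
k=1 load: inc=3.333333, refl=3.333333·0.846154=2.8205; V=0.000000+3.333333+2.820513=6.1538
k=2 src: inc=2.820513, refl=2.820513·0.333333=0.9402; V=3.333333+2.820513+0.940171=7.0940
k=3 load: inc=0.940171, refl=0.940171·0.846154=0.7955; V=6.153846+0.940171+0.795529=7.8895
k=4 src: inc=0.795529, refl=0.795529·0.333333=0.2652; V=7.094017+0.795529+0.265176=8.1547

0 0 source 3.3333
1 2 load 6.1538
2 4 source 7.0940
3 6 load 7.8895
4 8 source 8.1547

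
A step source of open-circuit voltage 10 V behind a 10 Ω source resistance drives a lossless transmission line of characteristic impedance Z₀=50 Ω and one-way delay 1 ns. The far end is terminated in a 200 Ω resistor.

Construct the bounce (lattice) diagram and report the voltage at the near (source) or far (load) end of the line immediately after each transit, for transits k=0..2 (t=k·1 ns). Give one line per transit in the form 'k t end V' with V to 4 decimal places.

0 0 source 8.3333
1 1 load 13.3333
2 2 source 10.0000

Γ_L=0.600000, Γ_S=-0.666667; launch V₁=10·50/60=8.333333
k=0 src: V=8.3333
k=1 load: inc=8.333333, refl=8.333333·0.600000=5.0000; V=0.000000+8.333333+5.000000=13.3333
k=2 src: inc=5.000000, refl=5.000000·-0.666667=-3.3333; V=8.333333+5.000000+-3.333333=10.0000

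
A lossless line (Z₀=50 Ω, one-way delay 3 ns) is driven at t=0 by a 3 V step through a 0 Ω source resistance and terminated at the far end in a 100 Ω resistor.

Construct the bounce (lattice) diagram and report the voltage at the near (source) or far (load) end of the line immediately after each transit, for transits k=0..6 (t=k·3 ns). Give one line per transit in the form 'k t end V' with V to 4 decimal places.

0 0 source 3.0000
1 3 load 4.0000
2 6 source 3.0000
3 9 load 2.6667
4 12 source 3.0000
5 15 load 3.1111
6 18 source 3.0000

Γ_L=0.333333, Γ_S=-1.000000; launch V₁=3·50/50=3.000000
k=0 src: V=3.0000
k=1 load: inc=3.000000, refl=3.000000·0.333333=1.0000; V=0.000000+3.000000+1.000000=4.0000
k=2 src: inc=1.000000, refl=1.000000·-1.000000=-1.0000; V=3.000000+1.000000+-1.000000=3.0000
k=3 load: inc=-1.000000, refl=-1.000000·0.333333=-0.3333; V=4.000000+-1.000000+-0.333333=2.6667
k=4 src: inc=-0.333333, refl=-0.333333·-1.000000=0.3333; V=3.000000+-0.333333+0.333333=3.0000
k=5 load: inc=0.333333, refl=0.333333·0.333333=0.1111; V=2.666667+0.333333+0.111111=3.1111
k=6 src: inc=0.111111, refl=0.111111·-1.000000=-0.1111; V=3.000000+0.111111+-0.111111=3.0000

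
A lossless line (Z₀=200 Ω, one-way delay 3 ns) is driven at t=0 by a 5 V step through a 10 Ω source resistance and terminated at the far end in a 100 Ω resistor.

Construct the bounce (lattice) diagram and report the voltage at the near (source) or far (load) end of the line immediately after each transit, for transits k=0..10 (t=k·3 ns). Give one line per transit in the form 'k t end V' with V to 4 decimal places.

Γ_L=-0.333333, Γ_S=-0.904762; launch V₁=5·200/210=4.761905
k=0 src: V=4.7619
k=1 load: inc=4.761905, refl=4.761905·-0.333333=-1.5873; V=0.000000+4.761905+-1.587302=3.1746
k=2 src: inc=-1.587302, refl=-1.587302·-0.904762=1.4361; V=4.761905+-1.587302+1.436130=4.6107
k=3 load: inc=1.436130, refl=1.436130·-0.333333=-0.4787; V=3.174603+1.436130+-0.478710=4.1320
k=4 src: inc=-0.478710, refl=-0.478710·-0.904762=0.4331; V=4.610733+-0.478710+0.433119=4.5651
k=5 load: inc=0.433119, refl=0.433119·-0.333333=-0.1444; V=4.132023+0.433119+-0.144373=4.4208
k=6 src: inc=-0.144373, refl=-0.144373·-0.904762=0.1306; V=4.565142+-0.144373+0.130623=4.5514
k=7 load: inc=0.130623, refl=0.130623·-0.333333=-0.0435; V=4.420769+0.130623+-0.043541=4.5079
k=8 src: inc=-0.043541, refl=-0.043541·-0.904762=0.0394; V=4.551392+-0.043541+0.039394=4.5472
k=9 load: inc=0.039394, refl=0.039394·-0.333333=-0.0131; V=4.507851+0.039394+-0.013131=4.5341
k=10 src: inc=-0.013131, refl=-0.013131·-0.904762=0.0119; V=4.547245+-0.013131+0.011881=4.5460

0 0 source 4.7619
1 3 load 3.1746
2 6 source 4.6107
3 9 load 4.1320
4 12 source 4.5651
5 15 load 4.4208
6 18 source 4.5514
7 21 load 4.5079
8 24 source 4.5472
9 27 load 4.5341
10 30 source 4.5460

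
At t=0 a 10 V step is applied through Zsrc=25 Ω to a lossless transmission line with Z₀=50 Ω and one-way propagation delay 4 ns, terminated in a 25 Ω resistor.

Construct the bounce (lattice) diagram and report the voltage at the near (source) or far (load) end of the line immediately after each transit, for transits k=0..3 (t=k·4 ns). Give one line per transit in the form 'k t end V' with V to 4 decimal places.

0 0 source 6.6667
1 4 load 4.4444
2 8 source 5.1852
3 12 load 4.9383

Γ_L=-0.333333, Γ_S=-0.333333; launch V₁=10·50/75=6.666667
k=0 src: V=6.6667
k=1 load: inc=6.666667, refl=6.666667·-0.333333=-2.2222; V=0.000000+6.666667+-2.222222=4.4444
k=2 src: inc=-2.222222, refl=-2.222222·-0.333333=0.7407; V=6.666667+-2.222222+0.740741=5.1852
k=3 load: inc=0.740741, refl=0.740741·-0.333333=-0.2469; V=4.444444+0.740741+-0.246914=4.9383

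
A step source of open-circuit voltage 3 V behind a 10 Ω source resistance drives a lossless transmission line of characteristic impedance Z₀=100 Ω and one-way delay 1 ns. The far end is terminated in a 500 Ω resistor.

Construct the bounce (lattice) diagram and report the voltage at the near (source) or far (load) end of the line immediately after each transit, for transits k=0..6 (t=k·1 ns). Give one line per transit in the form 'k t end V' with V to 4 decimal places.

0 0 source 2.7273
1 1 load 4.5455
2 2 source 3.0579
3 3 load 2.0661
4 4 source 2.8775
5 5 load 3.4185
6 6 source 2.9759

Γ_L=0.666667, Γ_S=-0.818182; launch V₁=3·100/110=2.727273
k=0 src: V=2.7273
k=1 load: inc=2.727273, refl=2.727273·0.666667=1.8182; V=0.000000+2.727273+1.818182=4.5455
k=2 src: inc=1.818182, refl=1.818182·-0.818182=-1.4876; V=2.727273+1.818182+-1.487603=3.0579
k=3 load: inc=-1.487603, refl=-1.487603·0.666667=-0.9917; V=4.545455+-1.487603+-0.991736=2.0661
k=4 src: inc=-0.991736, refl=-0.991736·-0.818182=0.8114; V=3.057851+-0.991736+0.811420=2.8775
k=5 load: inc=0.811420, refl=0.811420·0.666667=0.5409; V=2.066116+0.811420+0.540947=3.4185
k=6 src: inc=0.540947, refl=0.540947·-0.818182=-0.4426; V=2.877536+0.540947+-0.442593=2.9759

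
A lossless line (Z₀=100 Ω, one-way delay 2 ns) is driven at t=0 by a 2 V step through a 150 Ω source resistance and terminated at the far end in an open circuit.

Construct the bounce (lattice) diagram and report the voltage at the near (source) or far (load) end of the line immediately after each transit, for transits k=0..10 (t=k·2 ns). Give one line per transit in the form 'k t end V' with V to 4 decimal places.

0 0 source 0.8000
1 2 load 1.6000
2 4 source 1.7600
3 6 load 1.9200
4 8 source 1.9520
5 10 load 1.9840
6 12 source 1.9904
7 14 load 1.9968
8 16 source 1.9981
9 18 load 1.9994
10 20 source 1.9996

Γ_L=1.000000, Γ_S=0.200000; launch V₁=2·100/250=0.800000
k=0 src: V=0.8000
k=1 load: inc=0.800000, refl=0.800000·1.000000=0.8000; V=0.000000+0.800000+0.800000=1.6000
k=2 src: inc=0.800000, refl=0.800000·0.200000=0.1600; V=0.800000+0.800000+0.160000=1.7600
k=3 load: inc=0.160000, refl=0.160000·1.000000=0.1600; V=1.600000+0.160000+0.160000=1.9200
k=4 src: inc=0.160000, refl=0.160000·0.200000=0.0320; V=1.760000+0.160000+0.032000=1.9520
k=5 load: inc=0.032000, refl=0.032000·1.000000=0.0320; V=1.920000+0.032000+0.032000=1.9840
k=6 src: inc=0.032000, refl=0.032000·0.200000=0.0064; V=1.952000+0.032000+0.006400=1.9904
k=7 load: inc=0.006400, refl=0.006400·1.000000=0.0064; V=1.984000+0.006400+0.006400=1.9968
k=8 src: inc=0.006400, refl=0.006400·0.200000=0.0013; V=1.990400+0.006400+0.001280=1.9981
k=9 load: inc=0.001280, refl=0.001280·1.000000=0.0013; V=1.996800+0.001280+0.001280=1.9994
k=10 src: inc=0.001280, refl=0.001280·0.200000=0.0003; V=1.998080+0.001280+0.000256=1.9996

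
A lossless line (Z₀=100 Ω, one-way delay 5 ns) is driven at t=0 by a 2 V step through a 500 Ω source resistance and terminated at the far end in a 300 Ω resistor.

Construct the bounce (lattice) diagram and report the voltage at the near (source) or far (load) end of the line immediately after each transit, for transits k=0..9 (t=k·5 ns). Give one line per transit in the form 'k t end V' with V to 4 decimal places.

0 0 source 0.3333
1 5 load 0.5000
2 10 source 0.6111
3 15 load 0.6667
4 20 source 0.7037
5 25 load 0.7222
6 30 source 0.7346
7 35 load 0.7407
8 40 source 0.7449
9 45 load 0.7469

Γ_L=0.500000, Γ_S=0.666667; launch V₁=2·100/600=0.333333
k=0 src: V=0.3333
k=1 load: inc=0.333333, refl=0.333333·0.500000=0.1667; V=0.000000+0.333333+0.166667=0.5000
k=2 src: inc=0.166667, refl=0.166667·0.666667=0.1111; V=0.333333+0.166667+0.111111=0.6111
k=3 load: inc=0.111111, refl=0.111111·0.500000=0.0556; V=0.500000+0.111111+0.055556=0.6667
k=4 src: inc=0.055556, refl=0.055556·0.666667=0.0370; V=0.611111+0.055556+0.037037=0.7037
k=5 load: inc=0.037037, refl=0.037037·0.500000=0.0185; V=0.666667+0.037037+0.018519=0.7222
k=6 src: inc=0.018519, refl=0.018519·0.666667=0.0123; V=0.703704+0.018519+0.012346=0.7346
k=7 load: inc=0.012346, refl=0.012346·0.500000=0.0062; V=0.722222+0.012346+0.006173=0.7407
k=8 src: inc=0.006173, refl=0.006173·0.666667=0.0041; V=0.734568+0.006173+0.004115=0.7449
k=9 load: inc=0.004115, refl=0.004115·0.500000=0.0021; V=0.740741+0.004115+0.002058=0.7469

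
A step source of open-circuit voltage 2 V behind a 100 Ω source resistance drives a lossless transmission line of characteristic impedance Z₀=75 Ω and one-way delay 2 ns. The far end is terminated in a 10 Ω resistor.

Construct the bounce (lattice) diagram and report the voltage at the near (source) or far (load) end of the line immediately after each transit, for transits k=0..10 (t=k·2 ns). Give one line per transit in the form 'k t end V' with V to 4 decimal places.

0 0 source 0.8571
1 2 load 0.2017
2 4 source 0.1080
3 6 load 0.1796
4 8 source 0.1899
5 10 load 0.1821
6 12 source 0.1809
7 14 load 0.1818
8 16 source 0.1819
9 18 load 0.1818
10 20 source 0.1818

Γ_L=-0.764706, Γ_S=0.142857; launch V₁=2·75/175=0.857143
k=0 src: V=0.8571
k=1 load: inc=0.857143, refl=0.857143·-0.764706=-0.6555; V=0.000000+0.857143+-0.655462=0.2017
k=2 src: inc=-0.655462, refl=-0.655462·0.142857=-0.0936; V=0.857143+-0.655462+-0.093637=0.1080
k=3 load: inc=-0.093637, refl=-0.093637·-0.764706=0.0716; V=0.201681+-0.093637+0.071605=0.1796
k=4 src: inc=0.071605, refl=0.071605·0.142857=0.0102; V=0.108043+0.071605+0.010229=0.1899
k=5 load: inc=0.010229, refl=0.010229·-0.764706=-0.0078; V=0.179648+0.010229+-0.007822=0.1821
k=6 src: inc=-0.007822, refl=-0.007822·0.142857=-0.0011; V=0.189878+-0.007822+-0.001117=0.1809
k=7 load: inc=-0.001117, refl=-0.001117·-0.764706=0.0009; V=0.182055+-0.001117+0.000855=0.1818
k=8 src: inc=0.000855, refl=0.000855·0.142857=0.0001; V=0.180938+0.000855+0.000122=0.1819
k=9 load: inc=0.000122, refl=0.000122·-0.764706=-0.0001; V=0.181792+0.000122+-0.000093=0.1818
k=10 src: inc=-0.000093, refl=-0.000093·0.142857=-0.0000; V=0.181914+-0.000093+-0.000013=0.1818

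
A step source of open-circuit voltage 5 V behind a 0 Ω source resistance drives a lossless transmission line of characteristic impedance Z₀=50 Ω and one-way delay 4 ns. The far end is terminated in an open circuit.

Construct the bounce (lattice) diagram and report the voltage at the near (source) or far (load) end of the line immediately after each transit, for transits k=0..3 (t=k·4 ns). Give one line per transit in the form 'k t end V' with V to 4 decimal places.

0 0 source 5.0000
1 4 load 10.0000
2 8 source 5.0000
3 12 load 0.0000

Γ_L=1.000000, Γ_S=-1.000000; launch V₁=5·50/50=5.000000
k=0 src: V=5.0000
k=1 load: inc=5.000000, refl=5.000000·1.000000=5.0000; V=0.000000+5.000000+5.000000=10.0000
k=2 src: inc=5.000000, refl=5.000000·-1.000000=-5.0000; V=5.000000+5.000000+-5.000000=5.0000
k=3 load: inc=-5.000000, refl=-5.000000·1.000000=-5.0000; V=10.000000+-5.000000+-5.000000=0.0000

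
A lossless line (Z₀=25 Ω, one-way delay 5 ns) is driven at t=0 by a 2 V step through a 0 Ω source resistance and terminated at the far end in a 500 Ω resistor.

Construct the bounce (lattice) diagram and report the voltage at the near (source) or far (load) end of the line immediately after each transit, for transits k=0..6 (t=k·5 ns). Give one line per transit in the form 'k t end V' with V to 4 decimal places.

0 0 source 2.0000
1 5 load 3.8095
2 10 source 2.0000
3 15 load 0.3628
4 20 source 2.0000
5 25 load 3.4813
6 30 source 2.0000

Γ_L=0.904762, Γ_S=-1.000000; launch V₁=2·25/25=2.000000
k=0 src: V=2.0000
k=1 load: inc=2.000000, refl=2.000000·0.904762=1.8095; V=0.000000+2.000000+1.809524=3.8095
k=2 src: inc=1.809524, refl=1.809524·-1.000000=-1.8095; V=2.000000+1.809524+-1.809524=2.0000
k=3 load: inc=-1.809524, refl=-1.809524·0.904762=-1.6372; V=3.809524+-1.809524+-1.637188=0.3628
k=4 src: inc=-1.637188, refl=-1.637188·-1.000000=1.6372; V=2.000000+-1.637188+1.637188=2.0000
k=5 load: inc=1.637188, refl=1.637188·0.904762=1.4813; V=0.362812+1.637188+1.481266=3.4813
k=6 src: inc=1.481266, refl=1.481266·-1.000000=-1.4813; V=2.000000+1.481266+-1.481266=2.0000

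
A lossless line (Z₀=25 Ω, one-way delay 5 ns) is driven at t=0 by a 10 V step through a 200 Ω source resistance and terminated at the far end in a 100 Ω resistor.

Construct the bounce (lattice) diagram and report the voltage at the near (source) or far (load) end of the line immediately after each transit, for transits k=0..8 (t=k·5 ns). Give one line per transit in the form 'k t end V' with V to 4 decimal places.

0 0 source 1.1111
1 5 load 1.7778
2 10 source 2.2963
3 15 load 2.6074
4 20 source 2.8494
5 25 load 2.9946
6 30 source 3.1075
7 35 load 3.1752
8 40 source 3.2279

Γ_L=0.600000, Γ_S=0.777778; launch V₁=10·25/225=1.111111
k=0 src: V=1.1111
k=1 load: inc=1.111111, refl=1.111111·0.600000=0.6667; V=0.000000+1.111111+0.666667=1.7778
k=2 src: inc=0.666667, refl=0.666667·0.777778=0.5185; V=1.111111+0.666667+0.518519=2.2963
k=3 load: inc=0.518519, refl=0.518519·0.600000=0.3111; V=1.777778+0.518519+0.311111=2.6074
k=4 src: inc=0.311111, refl=0.311111·0.777778=0.2420; V=2.296296+0.311111+0.241975=2.8494
k=5 load: inc=0.241975, refl=0.241975·0.600000=0.1452; V=2.607407+0.241975+0.145185=2.9946
k=6 src: inc=0.145185, refl=0.145185·0.777778=0.1129; V=2.849383+0.145185+0.112922=3.1075
k=7 load: inc=0.112922, refl=0.112922·0.600000=0.0678; V=2.994568+0.112922+0.067753=3.1752
k=8 src: inc=0.067753, refl=0.067753·0.777778=0.0527; V=3.107490+0.067753+0.052697=3.2279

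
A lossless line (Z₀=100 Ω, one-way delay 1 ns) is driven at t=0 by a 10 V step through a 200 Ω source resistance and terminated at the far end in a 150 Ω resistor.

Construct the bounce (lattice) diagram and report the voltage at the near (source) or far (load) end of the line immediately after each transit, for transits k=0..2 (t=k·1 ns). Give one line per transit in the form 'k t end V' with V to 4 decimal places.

0 0 source 3.3333
1 1 load 4.0000
2 2 source 4.2222

Γ_L=0.200000, Γ_S=0.333333; launch V₁=10·100/300=3.333333
k=0 src: V=3.3333
k=1 load: inc=3.333333, refl=3.333333·0.200000=0.6667; V=0.000000+3.333333+0.666667=4.0000
k=2 src: inc=0.666667, refl=0.666667·0.333333=0.2222; V=3.333333+0.666667+0.222222=4.2222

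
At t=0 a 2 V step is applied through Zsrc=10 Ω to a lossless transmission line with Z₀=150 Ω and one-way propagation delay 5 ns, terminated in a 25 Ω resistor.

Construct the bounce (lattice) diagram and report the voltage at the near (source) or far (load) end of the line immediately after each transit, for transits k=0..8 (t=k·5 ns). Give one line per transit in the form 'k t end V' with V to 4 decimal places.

Γ_L=-0.714286, Γ_S=-0.875000; launch V₁=2·150/160=1.875000
k=0 src: V=1.8750
k=1 load: inc=1.875000, refl=1.875000·-0.714286=-1.3393; V=0.000000+1.875000+-1.339286=0.5357
k=2 src: inc=-1.339286, refl=-1.339286·-0.875000=1.1719; V=1.875000+-1.339286+1.171875=1.7076
k=3 load: inc=1.171875, refl=1.171875·-0.714286=-0.8371; V=0.535714+1.171875+-0.837054=0.8705
k=4 src: inc=-0.837054, refl=-0.837054·-0.875000=0.7324; V=1.707589+-0.837054+0.732422=1.6030
k=5 load: inc=0.732422, refl=0.732422·-0.714286=-0.5232; V=0.870536+0.732422+-0.523158=1.0798
k=6 src: inc=-0.523158, refl=-0.523158·-0.875000=0.4578; V=1.602958+-0.523158+0.457764=1.5376
k=7 load: inc=0.457764, refl=0.457764·-0.714286=-0.3270; V=1.079799+0.457764+-0.326974=1.2106
k=8 src: inc=-0.326974, refl=-0.326974·-0.875000=0.2861; V=1.537563+-0.326974+0.286102=1.4967

0 0 source 1.8750
1 5 load 0.5357
2 10 source 1.7076
3 15 load 0.8705
4 20 source 1.6030
5 25 load 1.0798
6 30 source 1.5376
7 35 load 1.2106
8 40 source 1.4967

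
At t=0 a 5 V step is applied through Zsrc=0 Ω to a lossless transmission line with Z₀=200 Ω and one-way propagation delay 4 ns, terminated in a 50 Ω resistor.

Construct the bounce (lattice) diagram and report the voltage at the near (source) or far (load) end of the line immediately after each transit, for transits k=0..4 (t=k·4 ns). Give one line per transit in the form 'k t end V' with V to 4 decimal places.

0 0 source 5.0000
1 4 load 2.0000
2 8 source 5.0000
3 12 load 3.2000
4 16 source 5.0000

Γ_L=-0.600000, Γ_S=-1.000000; launch V₁=5·200/200=5.000000
k=0 src: V=5.0000
k=1 load: inc=5.000000, refl=5.000000·-0.600000=-3.0000; V=0.000000+5.000000+-3.000000=2.0000
k=2 src: inc=-3.000000, refl=-3.000000·-1.000000=3.0000; V=5.000000+-3.000000+3.000000=5.0000
k=3 load: inc=3.000000, refl=3.000000·-0.600000=-1.8000; V=2.000000+3.000000+-1.800000=3.2000
k=4 src: inc=-1.800000, refl=-1.800000·-1.000000=1.8000; V=5.000000+-1.800000+1.800000=5.0000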